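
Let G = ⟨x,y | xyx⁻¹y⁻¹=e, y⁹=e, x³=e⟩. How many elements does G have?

Enumerate words in the generators, reducing via the relations: the distinct elements are
  {e, x, y, xy, x², y², y³, y⁴, y⁵, y⁶, y⁷, y⁸, xy², xy³, xy⁴, xy⁵, xy⁶, xy⁷, xy⁸, x²y, x²y², x²y³, x²y⁴, x²y⁵, x²y⁶, x²y⁷, x²y⁸}.
No further products give new elements, so |G| = 27.

Answer: 27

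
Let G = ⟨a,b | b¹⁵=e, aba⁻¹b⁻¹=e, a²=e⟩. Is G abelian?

Each pair of generators commutes: a·b = ab = b·a. Since the generators pairwise commute, every element of G commutes with every other, so G is abelian.

Answer: Yes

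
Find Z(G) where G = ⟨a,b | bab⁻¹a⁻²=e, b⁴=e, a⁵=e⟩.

An element z ∈ Z(G) iff z commutes with every generator.
For example e is central: e·a = a = a·e; e·b = b = b·e.
Whereas a ∉ Z(G) since a·b = ab ≠ a²b = b·a.
Checking each of the 20 elements this way gives Z(G) = {e}, of order 1.

Answer: {e}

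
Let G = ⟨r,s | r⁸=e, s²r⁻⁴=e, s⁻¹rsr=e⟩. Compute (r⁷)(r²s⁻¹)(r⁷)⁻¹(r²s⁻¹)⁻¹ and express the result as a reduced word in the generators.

[(r⁷), (r²s⁻¹)] = (r⁷)·(r²s⁻¹)·(r⁷)⁻¹·(r²s⁻¹)⁻¹.
  (r⁷) · (r²s⁻¹) = rs⁻¹
  (rs⁻¹) · r = s⁻¹
  (s⁻¹) · (r²s) = r⁶

Answer: r⁶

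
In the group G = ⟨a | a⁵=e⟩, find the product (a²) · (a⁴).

Compute (a²) · (a⁴) by multiplying left to right and reducing via the relations at each step:
  (a²) · a⁴ = a

Answer: a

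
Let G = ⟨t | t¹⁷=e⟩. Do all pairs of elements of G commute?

G has a single generator, so G is cyclic and hence abelian.

Answer: Yes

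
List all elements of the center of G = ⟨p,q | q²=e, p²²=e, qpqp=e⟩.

An element z ∈ Z(G) iff z commutes with every generator.
For example p¹¹ is central: (p¹¹)·p = p¹² = p·(p¹¹); (p¹¹)·q = p¹¹q = q·(p¹¹).
Whereas p ∉ Z(G) since p·q = pq ≠ p²¹q = q·p.
Checking each of the 44 elements this way gives Z(G) = {e, p¹¹}, of order 2.

Answer: {e, p¹¹}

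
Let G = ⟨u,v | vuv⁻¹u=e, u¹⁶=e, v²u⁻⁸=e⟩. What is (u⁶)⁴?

Compute successive powers of (u⁶), reducing at each step:
  (u⁶)²: (u⁶) · u⁶ = u¹²
  (u⁶)³: (u¹²) · u⁶ = u²
  (u⁶)⁴: (u²) · u⁶ = u⁸

Answer: u⁸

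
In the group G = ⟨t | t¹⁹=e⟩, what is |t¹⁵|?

Compute successive powers until reaching e:
  (t¹⁵)¹ = t¹⁵, (t¹⁵)² = t¹¹, (t¹⁵)³ = t⁷, (t¹⁵)⁴ = t³, (t¹⁵)⁵ = t¹⁸, (t¹⁵)⁶ = t¹⁴, (t¹⁵)⁷ = t¹⁰, (t¹⁵)⁸ = t⁶, (t¹⁵)⁹ = t², (t¹⁵)¹⁰ = t¹⁷, (t¹⁵)¹¹ = t¹³, (t¹⁵)¹² = t⁹, (t¹⁵)¹³ = t⁵, (t¹⁵)¹⁴ = t, (t¹⁵)¹⁵ = t¹⁶, (t¹⁵)¹⁶ = t¹², (t¹⁵)¹⁷ = t⁸, (t¹⁵)¹⁸ = t⁴, (t¹⁵)¹⁹ = e.
The smallest positive k with (t¹⁵)ᵏ = e is 19.

Answer: 19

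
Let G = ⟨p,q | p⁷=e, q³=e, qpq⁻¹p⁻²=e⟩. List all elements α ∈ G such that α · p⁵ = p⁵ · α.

⟨p⁵⟩ ⊆ C_G(p⁵) since powers of p⁵ commute with p⁵; so |C_G(p⁵)| ≥ |⟨p⁵⟩| = 7.
By orbit–stabilizer, |C_G(p⁵)| = |G| / |conj. class of p⁵| = 21 / 3 = 7.
The 7 elements commuting with p⁵ are {e, p, p², p³, p⁴, p⁵, p⁶}.

Answer: {e, p, p², p³, p⁴, p⁵, p⁶}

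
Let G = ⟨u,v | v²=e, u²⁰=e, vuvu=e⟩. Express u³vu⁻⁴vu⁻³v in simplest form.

Multiply left to right, reducing at each step:
  (u³) · v = u³v
  (u³v) · u⁻⁴ = u⁷v
  (u⁷v) · v = u⁷
  (u⁷) · u⁻³ = u⁴
  (u⁴) · v = u⁴v

Answer: u⁴v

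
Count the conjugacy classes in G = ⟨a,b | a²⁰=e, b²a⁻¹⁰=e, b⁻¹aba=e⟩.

The conjugacy classes (representative and size) are:
  [e] (size 1), [a] (size 2), [a²] (size 2), [a³] (size 2), [a⁴] (size 2), [a⁵] (size 2), [a¹⁴] (size 2), [a⁷] (size 2), [a⁸] (size 2), [a¹¹] (size 2), [a¹⁰] (size 1), [a²b⁻¹] (size 10), [a⁹b] (size 10).
Class equation: 1 + 2 + 2 + 2 + 2 + 2 + 2 + 2 + 2 + 2 + 1 + 10 + 10 = 40 = |G|. So G has 13 conjugacy classes.

Answer: 13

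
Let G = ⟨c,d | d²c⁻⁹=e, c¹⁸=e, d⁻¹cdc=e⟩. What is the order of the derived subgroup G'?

G' = [G, G] is generated by all commutators. The generator-pair commutators are: [c, d] = c².
The subgroup they normally generate is {e, c², c⁴, c⁶, c⁸, c¹⁰, c¹², c¹⁴, c¹⁶}, of order 9.
Check: |G/G'| = 36/9 = 4 is the order of the abelianisation.

Answer: 9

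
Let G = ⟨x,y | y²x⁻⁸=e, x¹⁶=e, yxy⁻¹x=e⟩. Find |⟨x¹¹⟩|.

|⟨x¹¹⟩| equals the order of x¹¹. Compute successive powers until reaching e:
  (x¹¹)¹ = x¹¹, (x¹¹)² = x⁶, (x¹¹)³ = x, (x¹¹)⁴ = x¹², (x¹¹)⁵ = x⁷, (x¹¹)⁶ = x², (x¹¹)⁷ = x¹³, (x¹¹)⁸ = x⁸, (x¹¹)⁹ = x³, (x¹¹)¹⁰ = x¹⁴, (x¹¹)¹¹ = x⁹, (x¹¹)¹² = x⁴, (x¹¹)¹³ = x¹⁵, (x¹¹)¹⁴ = x¹⁰, (x¹¹)¹⁵ = x⁵, (x¹¹)¹⁶ = e.
The smallest positive k with (x¹¹)ᵏ = e is 16, so |⟨x¹¹⟩| = 16.

Answer: 16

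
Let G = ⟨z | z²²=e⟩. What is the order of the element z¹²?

Compute successive powers until reaching e:
  (z¹²)¹ = z¹², (z¹²)² = z², (z¹²)³ = z¹⁴, (z¹²)⁴ = z⁴, (z¹²)⁵ = z¹⁶, (z¹²)⁶ = z⁶, (z¹²)⁷ = z¹⁸, (z¹²)⁸ = z⁸, (z¹²)⁹ = z²⁰, (z¹²)¹⁰ = z¹⁰, (z¹²)¹¹ = e.
The smallest positive k with (z¹²)ᵏ = e is 11.

Answer: 11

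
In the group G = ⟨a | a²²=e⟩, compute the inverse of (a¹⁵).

The order of (a¹⁵) is 22 (smallest k with (a¹⁵)ᵏ = e), so (a¹⁵)⁻¹ = (a¹⁵)²¹ = a⁷.
Check: (a¹⁵) · (a⁷) → (a¹⁵) · a⁷ = e, giving e as required.

Answer: a⁷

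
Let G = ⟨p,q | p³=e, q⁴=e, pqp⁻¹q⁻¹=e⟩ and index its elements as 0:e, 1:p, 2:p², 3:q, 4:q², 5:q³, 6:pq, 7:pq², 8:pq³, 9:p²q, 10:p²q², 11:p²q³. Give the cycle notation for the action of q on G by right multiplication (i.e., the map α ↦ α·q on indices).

(0 3 4 5)(1 6 7 8)(2 9 10 11)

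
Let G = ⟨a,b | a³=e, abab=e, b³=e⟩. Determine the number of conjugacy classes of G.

The conjugacy classes (representative and size) are:
  [e] (size 1), [ba²] (size 4), [b²a] (size 4), [a²b²] (size 3).
Class equation: 1 + 4 + 4 + 3 = 12 = |G|. So G has 4 conjugacy classes.

Answer: 4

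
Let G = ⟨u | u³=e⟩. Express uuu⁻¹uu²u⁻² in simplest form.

Multiply left to right, reducing at each step:
  u · u = u²
  (u²) · u⁻¹ = u
  u · u = u²
  (u²) · u² = u
  u · u⁻² = u²

Answer: u²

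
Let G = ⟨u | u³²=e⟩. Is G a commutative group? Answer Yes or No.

G has a single generator, so G is cyclic and hence abelian.

Answer: Yes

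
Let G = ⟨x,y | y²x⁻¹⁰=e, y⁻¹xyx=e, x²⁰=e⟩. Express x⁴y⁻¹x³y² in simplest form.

Multiply left to right, reducing at each step:
  (x⁴) · y⁻¹ = x⁴y⁻¹
  (x⁴y⁻¹) · x³ = xy⁻¹
  (xy⁻¹) · y² = xy

Answer: xy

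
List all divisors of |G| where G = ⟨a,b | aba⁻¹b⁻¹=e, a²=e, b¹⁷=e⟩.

|G| = 34 = 2 · 17. By Lagrange's theorem the order of any subgroup divides 34; the divisors of 34 are 1, 2, 17, 34.

Answer: 1, 2, 17, 34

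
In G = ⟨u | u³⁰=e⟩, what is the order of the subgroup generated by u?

|⟨u⟩| equals the order of u. Compute successive powers until reaching e:
  u¹ = u, u² = u², u³ = u³, u⁴ = u⁴, u⁵ = u⁵, u⁶ = u⁶, u⁷ = u⁷, u⁸ = u⁸, u⁹ = u⁹, u¹⁰ = u¹⁰, u¹¹ = u¹¹, u¹² = u¹², u¹³ = u¹³, u¹⁴ = u¹⁴, u¹⁵ = u¹⁵, u¹⁶ = u¹⁶, u¹⁷ = u¹⁷, u¹⁸ = u¹⁸, u¹⁹ = u¹⁹, u²⁰ = u²⁰, u²¹ = u²¹, u²² = u²², u²³ = u²³, u²⁴ = u²⁴, u²⁵ = u²⁵, u²⁶ = u²⁶, u²⁷ = u²⁷, u²⁸ = u²⁸, u²⁹ = u²⁹, u³⁰ = e.
The smallest positive k with uᵏ = e is 30, so |⟨u⟩| = 30.

Answer: 30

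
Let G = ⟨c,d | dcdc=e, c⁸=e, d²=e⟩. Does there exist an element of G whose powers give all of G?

Every cyclic group is abelian. But c·d = cd while d·c = c⁷d, so c·d ≠ d·c and G is not abelian. Hence G is not cyclic.

Answer: No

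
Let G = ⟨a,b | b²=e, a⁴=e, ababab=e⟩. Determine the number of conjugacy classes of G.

The conjugacy classes (representative and size) are:
  [e] (size 1), [a³] (size 6), [a²ba²b] (size 3), [aba³] (size 6), [ba³] (size 8).
Class equation: 1 + 6 + 3 + 6 + 8 = 24 = |G|. So G has 5 conjugacy classes.

Answer: 5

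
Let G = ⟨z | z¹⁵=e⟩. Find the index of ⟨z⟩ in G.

First find ord(z) by computing successive powers:
  z¹ = z, z² = z², z³ = z³, z⁴ = z⁴, z⁵ = z⁵, z⁶ = z⁶, z⁷ = z⁷, z⁸ = z⁸, z⁹ = z⁹, z¹⁰ = z¹⁰, z¹¹ = z¹¹, z¹² = z¹², z¹³ = z¹³, z¹⁴ = z¹⁴, z¹⁵ = e.
So |⟨z⟩| = ord(z) = 15. With |G| = 15, by Lagrange [G : ⟨z⟩] = 15/15 = 1.

Answer: 1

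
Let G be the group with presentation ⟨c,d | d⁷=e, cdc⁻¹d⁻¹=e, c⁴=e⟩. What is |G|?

Enumerate words in the generators, reducing via the relations: the distinct elements are
  {c, d, e, cd, c², c³, d², d³, d⁴, d⁵, d⁶, cd², cd³, cd⁴, cd⁵, cd⁶, c²d, c³d, c²d², c²d³, c²d⁴, c²d⁵, c²d⁶, c³d², c³d³, c³d⁴, c³d⁵, c³d⁶}.
No further products give new elements, so |G| = 28.

Answer: 28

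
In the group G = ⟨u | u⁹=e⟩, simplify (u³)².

Compute successive powers of (u³), reducing at each step:
  (u³)²: (u³) · u³ = u⁶

Answer: u⁶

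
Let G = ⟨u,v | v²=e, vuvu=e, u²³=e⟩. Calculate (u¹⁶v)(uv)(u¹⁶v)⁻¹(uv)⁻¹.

[(u¹⁶v), (uv)] = (u¹⁶v)·(uv)·(u¹⁶v)⁻¹·(uv)⁻¹.
  (u¹⁶v) · (uv) = u¹⁵
  (u¹⁵) · (u¹⁶v) = u⁸v
  (u⁸v) · (uv) = u⁷

Answer: u⁷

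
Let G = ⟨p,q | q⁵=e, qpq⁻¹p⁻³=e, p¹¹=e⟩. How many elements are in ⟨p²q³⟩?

|⟨p²q³⟩| equals the order of p²q³. Compute successive powers until reaching e:
  (p²q³)¹ = p²q³, (p²q³)² = pq, (p²q³)³ = p⁷q⁴, (p²q³)⁴ = p⁴q², (p²q³)⁵ = e.
The smallest positive k with (p²q³)ᵏ = e is 5, so |⟨p²q³⟩| = 5.

Answer: 5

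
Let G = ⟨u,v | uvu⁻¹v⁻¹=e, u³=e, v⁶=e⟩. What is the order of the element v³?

Compute successive powers until reaching e:
  (v³)¹ = v³, (v³)² = e.
The smallest positive k with (v³)ᵏ = e is 2.

Answer: 2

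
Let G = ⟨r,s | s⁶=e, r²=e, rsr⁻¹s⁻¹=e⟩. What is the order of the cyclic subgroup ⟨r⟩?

|⟨r⟩| equals the order of r. Compute successive powers until reaching e:
  r¹ = r, r² = e.
The smallest positive k with rᵏ = e is 2, so |⟨r⟩| = 2.

Answer: 2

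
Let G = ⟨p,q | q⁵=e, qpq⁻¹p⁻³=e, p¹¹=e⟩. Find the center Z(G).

An element z ∈ Z(G) iff z commutes with every generator.
For example e is central: e·p = p = p·e; e·q = q = q·e.
Whereas p ∉ Z(G) since p·q = pq ≠ p³q = q·p.
Checking each of the 55 elements this way gives Z(G) = {e}, of order 1.

Answer: {e}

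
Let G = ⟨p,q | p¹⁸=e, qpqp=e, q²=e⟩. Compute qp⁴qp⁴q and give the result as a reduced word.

Multiply left to right, reducing at each step:
  q · p⁴ = p¹⁴q
  (p¹⁴q) · q = p¹⁴
  (p¹⁴) · p⁴ = e
  e · q = q

Answer: q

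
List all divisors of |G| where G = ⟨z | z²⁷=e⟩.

|G| = 27 = 3³. By Lagrange's theorem the order of any subgroup divides 27; the divisors of 27 are 1, 3, 9, 27.

Answer: 1, 3, 9, 27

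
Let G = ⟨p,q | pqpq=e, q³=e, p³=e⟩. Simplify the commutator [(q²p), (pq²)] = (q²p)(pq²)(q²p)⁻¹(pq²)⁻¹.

[(q²p), (pq²)] = (q²p)·(pq²)·(q²p)⁻¹·(pq²)⁻¹.
  (q²p) · (pq²) = p
  p · (p²q) = q
  q · (qp²) = pq

Answer: pq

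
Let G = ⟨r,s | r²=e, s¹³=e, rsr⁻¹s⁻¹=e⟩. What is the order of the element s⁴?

Compute successive powers until reaching e:
  (s⁴)¹ = s⁴, (s⁴)² = s⁸, (s⁴)³ = s¹², (s⁴)⁴ = s³, (s⁴)⁵ = s⁷, (s⁴)⁶ = s¹¹, (s⁴)⁷ = s², (s⁴)⁸ = s⁶, (s⁴)⁹ = s¹⁰, (s⁴)¹⁰ = s, (s⁴)¹¹ = s⁵, (s⁴)¹² = s⁹, (s⁴)¹³ = e.
The smallest positive k with (s⁴)ᵏ = e is 13.

Answer: 13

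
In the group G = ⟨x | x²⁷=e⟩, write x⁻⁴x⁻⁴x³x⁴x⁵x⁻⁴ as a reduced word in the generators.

Multiply left to right, reducing at each step:
  (x²³) · x⁻⁴ = x¹⁹
  (x¹⁹) · x³ = x²²
  (x²²) · x⁴ = x²⁶
  (x²⁶) · x⁵ = x⁴
  (x⁴) · x⁻⁴ = e

Answer: e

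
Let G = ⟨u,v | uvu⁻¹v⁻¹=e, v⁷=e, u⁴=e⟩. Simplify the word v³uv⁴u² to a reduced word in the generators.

Multiply left to right, reducing at each step:
  (v³) · u = uv³
  (uv³) · v⁴ = u
  u · u² = u³

Answer: u³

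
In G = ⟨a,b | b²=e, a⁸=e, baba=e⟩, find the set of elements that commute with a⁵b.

⟨a⁵b⟩ ⊆ C_G(a⁵b) since powers of a⁵b commute with a⁵b; so |C_G(a⁵b)| ≥ |⟨a⁵b⟩| = 2.
By orbit–stabilizer, |C_G(a⁵b)| = |G| / |conj. class of a⁵b| = 16 / 4 = 4.
The 4 elements commuting with a⁵b are {e, a⁴, ab, a⁵b}.

Answer: {e, a⁴, ab, a⁵b}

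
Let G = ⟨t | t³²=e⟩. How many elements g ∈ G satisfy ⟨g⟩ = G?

G is cyclic of order 32. An element generates G iff its order is 32, and a cyclic group of order 32 has exactly φ(32) = 16 such elements.

Answer: 16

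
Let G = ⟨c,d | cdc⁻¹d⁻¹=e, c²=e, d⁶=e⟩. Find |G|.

Enumerate words in the generators, reducing via the relations: the distinct elements are
  {c, d, e, cd, d², d³, d⁴, d⁵, cd², cd³, cd⁴, cd⁵}.
No further products give new elements, so |G| = 12.

Answer: 12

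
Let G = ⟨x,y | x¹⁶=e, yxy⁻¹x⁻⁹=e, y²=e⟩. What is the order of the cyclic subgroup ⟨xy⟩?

|⟨xy⟩| equals the order of xy. Compute successive powers until reaching e:
  (xy)¹ = xy, (xy)² = x¹⁰, (xy)³ = x¹¹y, (xy)⁴ = x⁴, (xy)⁵ = x⁵y, (xy)⁶ = x¹⁴, (xy)⁷ = x¹⁵y, (xy)⁸ = x⁸, (xy)⁹ = x⁹y, (xy)¹⁰ = x², (xy)¹¹ = x³y, (xy)¹² = x¹², (xy)¹³ = x¹³y, (xy)¹⁴ = x⁶, (xy)¹⁵ = x⁷y, (xy)¹⁶ = e.
The smallest positive k with (xy)ᵏ = e is 16, so |⟨xy⟩| = 16.

Answer: 16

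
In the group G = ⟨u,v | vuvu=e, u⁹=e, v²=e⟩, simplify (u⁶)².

Compute successive powers of (u⁶), reducing at each step:
  (u⁶)²: (u⁶) · u⁶ = u³

Answer: u³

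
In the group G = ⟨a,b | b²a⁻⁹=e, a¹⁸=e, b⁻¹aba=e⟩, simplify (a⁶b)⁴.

Compute successive powers of (a⁶b), reducing at each step:
  (a⁶b)²: (a⁶b) · a⁶ = b;   b · b = a⁹
  (a⁶b)³: (a⁹) · a⁶ = a¹⁵;   (a¹⁵) · b = a⁶b⁻¹
  (a⁶b)⁴: (a⁶b⁻¹) · a⁶ = b⁻¹;   (b⁻¹) · b = e

Answer: e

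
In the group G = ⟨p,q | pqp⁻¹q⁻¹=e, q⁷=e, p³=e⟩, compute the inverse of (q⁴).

The order of (q⁴) is 7 (smallest k with (q⁴)ᵏ = e), so (q⁴)⁻¹ = (q⁴)⁶ = q³.
Check: (q⁴) · (q³) → (q⁴) · q³ = e, giving e as required.

Answer: q³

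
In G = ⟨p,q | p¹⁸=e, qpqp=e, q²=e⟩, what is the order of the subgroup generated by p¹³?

|⟨p¹³⟩| equals the order of p¹³. Compute successive powers until reaching e:
  (p¹³)¹ = p¹³, (p¹³)² = p⁸, (p¹³)³ = p³, (p¹³)⁴ = p¹⁶, (p¹³)⁵ = p¹¹, (p¹³)⁶ = p⁶, (p¹³)⁷ = p, (p¹³)⁸ = p¹⁴, (p¹³)⁹ = p⁹, (p¹³)¹⁰ = p⁴, (p¹³)¹¹ = p¹⁷, (p¹³)¹² = p¹², (p¹³)¹³ = p⁷, (p¹³)¹⁴ = p², (p¹³)¹⁵ = p¹⁵, (p¹³)¹⁶ = p¹⁰, (p¹³)¹⁷ = p⁵, (p¹³)¹⁸ = e.
The smallest positive k with (p¹³)ᵏ = e is 18, so |⟨p¹³⟩| = 18.

Answer: 18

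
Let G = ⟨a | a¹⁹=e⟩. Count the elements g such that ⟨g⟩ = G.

G is cyclic of order 19. An element generates G iff its order is 19, and a cyclic group of order 19 has exactly φ(19) = 18 such elements.

Answer: 18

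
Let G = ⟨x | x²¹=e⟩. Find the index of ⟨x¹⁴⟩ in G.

First find ord(x¹⁴) by computing successive powers:
  (x¹⁴)¹ = x¹⁴, (x¹⁴)² = x⁷, (x¹⁴)³ = e.
So |⟨x¹⁴⟩| = ord(x¹⁴) = 3. With |G| = 21, by Lagrange [G : ⟨x¹⁴⟩] = 21/3 = 7.

Answer: 7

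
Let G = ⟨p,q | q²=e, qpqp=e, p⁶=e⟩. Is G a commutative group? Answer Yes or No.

p·q = pq but q·p = p⁵q, so p·q ≠ q·p and G is not abelian.

Answer: No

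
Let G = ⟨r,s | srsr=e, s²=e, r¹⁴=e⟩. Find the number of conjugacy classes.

The conjugacy classes (representative and size) are:
  [e] (size 1), [r¹³] (size 2), [r²] (size 2), [r³] (size 2), [r¹⁰] (size 2), [r⁵] (size 2), [r⁸] (size 2), [r⁷] (size 1), [r⁶s] (size 7), [r⁹s] (size 7).
Class equation: 1 + 2 + 2 + 2 + 2 + 2 + 2 + 1 + 7 + 7 = 28 = |G|. So G has 10 conjugacy classes.

Answer: 10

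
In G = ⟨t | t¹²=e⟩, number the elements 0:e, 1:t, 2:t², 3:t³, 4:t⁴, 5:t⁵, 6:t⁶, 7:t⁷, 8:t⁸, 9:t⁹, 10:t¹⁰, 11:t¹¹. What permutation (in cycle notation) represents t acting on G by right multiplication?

(0 1 2 3 4 5 6 7 8 9 10 11)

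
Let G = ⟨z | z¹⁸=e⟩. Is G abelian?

G has a single generator, so G is cyclic and hence abelian.

Answer: Yes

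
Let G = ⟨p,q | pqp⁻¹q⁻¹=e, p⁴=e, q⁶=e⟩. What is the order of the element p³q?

Compute successive powers until reaching e:
  (p³q)¹ = p³q, (p³q)² = p²q², (p³q)³ = pq³, (p³q)⁴ = q⁴, (p³q)⁵ = p³q⁵, (p³q)⁶ = p², (p³q)⁷ = pq, (p³q)⁸ = q², (p³q)⁹ = p³q³, (p³q)¹⁰ = p²q⁴, (p³q)¹¹ = pq⁵, (p³q)¹² = e.
The smallest positive k with (p³q)ᵏ = e is 12.

Answer: 12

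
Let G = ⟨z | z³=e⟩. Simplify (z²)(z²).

Compute (z²) · (z²) by multiplying left to right and reducing via the relations at each step:
  (z²) · z² = z

Answer: z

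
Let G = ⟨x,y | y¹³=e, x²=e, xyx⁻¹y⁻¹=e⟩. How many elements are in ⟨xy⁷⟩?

|⟨xy⁷⟩| equals the order of xy⁷. Compute successive powers until reaching e:
  (xy⁷)¹ = xy⁷, (xy⁷)² = y, (xy⁷)³ = xy⁸, (xy⁷)⁴ = y², (xy⁷)⁵ = xy⁹, (xy⁷)⁶ = y³, (xy⁷)⁷ = xy¹⁰, (xy⁷)⁸ = y⁴, (xy⁷)⁹ = xy¹¹, (xy⁷)¹⁰ = y⁵, (xy⁷)¹¹ = xy¹², (xy⁷)¹² = y⁶, (xy⁷)¹³ = x, (xy⁷)¹⁴ = y⁷, (xy⁷)¹⁵ = xy, (xy⁷)¹⁶ = y⁸, (xy⁷)¹⁷ = xy², (xy⁷)¹⁸ = y⁹, (xy⁷)¹⁹ = xy³, (xy⁷)²⁰ = y¹⁰, (xy⁷)²¹ = xy⁴, (xy⁷)²² = y¹¹, (xy⁷)²³ = xy⁵, (xy⁷)²⁴ = y¹², (xy⁷)²⁵ = xy⁶, (xy⁷)²⁶ = e.
The smallest positive k with (xy⁷)ᵏ = e is 26, so |⟨xy⁷⟩| = 26.

Answer: 26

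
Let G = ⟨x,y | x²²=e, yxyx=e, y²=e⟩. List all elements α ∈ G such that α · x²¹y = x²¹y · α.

⟨x²¹y⟩ ⊆ C_G(x²¹y) since powers of x²¹y commute with x²¹y; so |C_G(x²¹y)| ≥ |⟨x²¹y⟩| = 2.
By orbit–stabilizer, |C_G(x²¹y)| = |G| / |conj. class of x²¹y| = 44 / 11 = 4.
The 4 elements commuting with x²¹y are {e, x¹¹, x²¹y, x¹⁰y}.

Answer: {e, x¹¹, x²¹y, x¹⁰y}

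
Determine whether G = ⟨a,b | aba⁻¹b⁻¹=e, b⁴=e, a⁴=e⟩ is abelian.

Each pair of generators commutes: a·b = ab = b·a. Since the generators pairwise commute, every element of G commutes with every other, so G is abelian.

Answer: Yes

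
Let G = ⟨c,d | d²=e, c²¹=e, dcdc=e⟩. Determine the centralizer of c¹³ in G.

⟨c¹³⟩ ⊆ C_G(c¹³) since powers of c¹³ commute with c¹³; so |C_G(c¹³)| ≥ |⟨c¹³⟩| = 21.
By orbit–stabilizer, |C_G(c¹³)| = |G| / |conj. class of c¹³| = 42 / 2 = 21.
The 21 elements commuting with c¹³ are {e, c, c², c³, c⁴, c⁵, c⁶, c⁷, c⁸, c⁹, c¹⁰, c¹¹, c¹², c¹³, c¹⁴, c¹⁵, c¹⁶, c¹⁷, c¹⁸, c¹⁹, c²⁰}.

Answer: {e, c, c², c³, c⁴, c⁵, c⁶, c⁷, c⁸, c⁹, c¹⁰, c¹¹, c¹², c¹³, c¹⁴, c¹⁵, c¹⁶, c¹⁷, c¹⁸, c¹⁹, c²⁰}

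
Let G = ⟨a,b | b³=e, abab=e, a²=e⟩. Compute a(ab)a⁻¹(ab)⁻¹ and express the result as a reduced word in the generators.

[a, (ab)] = a·(ab)·a⁻¹·(ab)⁻¹.
  a · (ab) = b
  b · a = ab²
  (ab²) · (ab) = b²

Answer: b²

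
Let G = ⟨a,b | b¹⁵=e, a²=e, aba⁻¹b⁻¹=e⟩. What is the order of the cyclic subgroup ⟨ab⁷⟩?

|⟨ab⁷⟩| equals the order of ab⁷. Compute successive powers until reaching e:
  (ab⁷)¹ = ab⁷, (ab⁷)² = b¹⁴, (ab⁷)³ = ab⁶, (ab⁷)⁴ = b¹³, (ab⁷)⁵ = ab⁵, (ab⁷)⁶ = b¹², (ab⁷)⁷ = ab⁴, (ab⁷)⁸ = b¹¹, (ab⁷)⁹ = ab³, (ab⁷)¹⁰ = b¹⁰, (ab⁷)¹¹ = ab², (ab⁷)¹² = b⁹, (ab⁷)¹³ = ab, (ab⁷)¹⁴ = b⁸, (ab⁷)¹⁵ = a, (ab⁷)¹⁶ = b⁷, (ab⁷)¹⁷ = ab¹⁴, (ab⁷)¹⁸ = b⁶, (ab⁷)¹⁹ = ab¹³, (ab⁷)²⁰ = b⁵, (ab⁷)²¹ = ab¹², (ab⁷)²² = b⁴, (ab⁷)²³ = ab¹¹, (ab⁷)²⁴ = b³, (ab⁷)²⁵ = ab¹⁰, (ab⁷)²⁶ = b², (ab⁷)²⁷ = ab⁹, (ab⁷)²⁸ = b, (ab⁷)²⁹ = ab⁸, (ab⁷)³⁰ = e.
The smallest positive k with (ab⁷)ᵏ = e is 30, so |⟨ab⁷⟩| = 30.

Answer: 30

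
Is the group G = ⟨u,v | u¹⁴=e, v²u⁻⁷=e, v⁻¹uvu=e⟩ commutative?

u·v = uv but v·u = u⁶v⁻¹, so u·v ≠ v·u and G is not abelian.

Answer: No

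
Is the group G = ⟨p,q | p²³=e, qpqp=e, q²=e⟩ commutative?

p·q = pq but q·p = p²²q, so p·q ≠ q·p and G is not abelian.

Answer: No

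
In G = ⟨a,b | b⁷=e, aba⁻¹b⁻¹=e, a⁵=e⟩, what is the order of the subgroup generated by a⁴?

|⟨a⁴⟩| equals the order of a⁴. Compute successive powers until reaching e:
  (a⁴)¹ = a⁴, (a⁴)² = a³, (a⁴)³ = a², (a⁴)⁴ = a, (a⁴)⁵ = e.
The smallest positive k with (a⁴)ᵏ = e is 5, so |⟨a⁴⟩| = 5.

Answer: 5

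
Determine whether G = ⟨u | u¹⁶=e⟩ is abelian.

G has a single generator, so G is cyclic and hence abelian.

Answer: Yes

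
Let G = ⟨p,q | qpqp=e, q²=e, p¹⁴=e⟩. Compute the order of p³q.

Compute successive powers until reaching e:
  (p³q)¹ = p³q, (p³q)² = e.
The smallest positive k with (p³q)ᵏ = e is 2.

Answer: 2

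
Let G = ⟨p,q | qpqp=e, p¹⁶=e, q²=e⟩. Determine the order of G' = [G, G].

G' = [G, G] is generated by all commutators. The generator-pair commutators are: [p, q] = p².
The subgroup they normally generate is {e, p², p⁴, p⁶, p⁸, p¹⁰, p¹², p¹⁴}, of order 8.
Check: |G/G'| = 32/8 = 4 is the order of the abelianisation.

Answer: 8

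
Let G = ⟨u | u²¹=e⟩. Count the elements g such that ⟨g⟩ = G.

G is cyclic of order 21. An element generates G iff its order is 21, and a cyclic group of order 21 has exactly φ(21) = 12 such elements.

Answer: 12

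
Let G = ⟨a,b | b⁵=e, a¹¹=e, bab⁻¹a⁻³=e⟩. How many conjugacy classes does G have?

The conjugacy classes (representative and size) are:
  [e] (size 1), [a³] (size 5), [a⁶] (size 5), [a⁷b] (size 11), [a⁹b²] (size 11), [a⁷b³] (size 11), [a⁷b⁴] (size 11).
Class equation: 1 + 5 + 5 + 11 + 11 + 11 + 11 = 55 = |G|. So G has 7 conjugacy classes.

Answer: 7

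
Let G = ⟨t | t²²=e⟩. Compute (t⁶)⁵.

Compute successive powers of (t⁶), reducing at each step:
  (t⁶)²: (t⁶) · t⁶ = t¹²
  (t⁶)³: (t¹²) · t⁶ = t¹⁸
  (t⁶)⁴: (t¹⁸) · t⁶ = t²
  (t⁶)⁵: (t²) · t⁶ = t⁸

Answer: t⁸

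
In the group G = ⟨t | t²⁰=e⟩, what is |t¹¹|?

Compute successive powers until reaching e:
  (t¹¹)¹ = t¹¹, (t¹¹)² = t², (t¹¹)³ = t¹³, (t¹¹)⁴ = t⁴, (t¹¹)⁵ = t¹⁵, (t¹¹)⁶ = t⁶, (t¹¹)⁷ = t¹⁷, (t¹¹)⁸ = t⁸, (t¹¹)⁹ = t¹⁹, (t¹¹)¹⁰ = t¹⁰, (t¹¹)¹¹ = t, (t¹¹)¹² = t¹², (t¹¹)¹³ = t³, (t¹¹)¹⁴ = t¹⁴, (t¹¹)¹⁵ = t⁵, (t¹¹)¹⁶ = t¹⁶, (t¹¹)¹⁷ = t⁷, (t¹¹)¹⁸ = t¹⁸, (t¹¹)¹⁹ = t⁹, (t¹¹)²⁰ = e.
The smallest positive k with (t¹¹)ᵏ = e is 20.

Answer: 20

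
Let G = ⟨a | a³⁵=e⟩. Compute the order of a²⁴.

Compute successive powers until reaching e:
  (a²⁴)¹ = a²⁴, (a²⁴)² = a¹³, (a²⁴)³ = a², (a²⁴)⁴ = a²⁶, (a²⁴)⁵ = a¹⁵, (a²⁴)⁶ = a⁴, (a²⁴)⁷ = a²⁸, (a²⁴)⁸ = a¹⁷, (a²⁴)⁹ = a⁶, (a²⁴)¹⁰ = a³⁰, (a²⁴)¹¹ = a¹⁹, (a²⁴)¹² = a⁸, (a²⁴)¹³ = a³², (a²⁴)¹⁴ = a²¹, (a²⁴)¹⁵ = a¹⁰, (a²⁴)¹⁶ = a³⁴, (a²⁴)¹⁷ = a²³, (a²⁴)¹⁸ = a¹², (a²⁴)¹⁹ = a, (a²⁴)²⁰ = a²⁵, (a²⁴)²¹ = a¹⁴, (a²⁴)²² = a³, (a²⁴)²³ = a²⁷, (a²⁴)²⁴ = a¹⁶, (a²⁴)²⁵ = a⁵, (a²⁴)²⁶ = a²⁹, (a²⁴)²⁷ = a¹⁸, (a²⁴)²⁸ = a⁷, (a²⁴)²⁹ = a³¹, (a²⁴)³⁰ = a²⁰, (a²⁴)³¹ = a⁹, (a²⁴)³² = a³³, (a²⁴)³³ = a²², (a²⁴)³⁴ = a¹¹, (a²⁴)³⁵ = e.
The smallest positive k with (a²⁴)ᵏ = e is 35.

Answer: 35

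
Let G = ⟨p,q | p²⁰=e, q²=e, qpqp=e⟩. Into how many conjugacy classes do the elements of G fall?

The conjugacy classes (representative and size) are:
  [e] (size 1), [p] (size 2), [p¹⁸] (size 2), [p³] (size 2), [p⁴] (size 2), [p¹⁵] (size 2), [p¹⁴] (size 2), [p⁷] (size 2), [p¹²] (size 2), [p¹¹] (size 2), [p¹⁰] (size 1), [p¹⁸q] (size 10), [p⁵q] (size 10).
Class equation: 1 + 2 + 2 + 2 + 2 + 2 + 2 + 2 + 2 + 2 + 1 + 10 + 10 = 40 = |G|. So G has 13 conjugacy classes.

Answer: 13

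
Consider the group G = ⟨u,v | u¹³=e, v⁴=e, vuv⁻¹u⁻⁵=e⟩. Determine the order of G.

Enumerate words in the generators, reducing via the relations: the distinct elements are
  {e, u, v, uv, u², u³, u⁴, u⁵, u⁶, u⁷, u⁸, u⁹, v², v³, uv², uv³, u²v, u³v, u¹², u¹¹, u¹⁰, u⁴v, u⁵v, u⁶v, u⁷v, u⁸v, u⁹v, u²v², u²v³, u³v², u³v³, u¹²v, u¹¹v, u¹⁰v, u⁴v², u⁴v³, u⁵v², u⁵v³, u⁶v², u⁶v³, u⁷v², u⁷v³, u⁸v², u⁸v³, u⁹v², u⁹v³, u¹²v², u¹²v³, u¹¹v², u¹¹v³, u¹⁰v², u¹⁰v³}.
No further products give new elements, so |G| = 52.

Answer: 52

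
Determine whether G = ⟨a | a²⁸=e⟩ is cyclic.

|G| = 28. The element a has order 28 (its powers give 28 distinct elements), so ⟨a⟩ = G and G is cyclic.

Answer: Yes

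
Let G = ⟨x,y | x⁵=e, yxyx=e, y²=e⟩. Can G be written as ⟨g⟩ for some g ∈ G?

Every cyclic group is abelian. But x·y = xy while y·x = x⁴y, so x·y ≠ y·x and G is not abelian. Hence G is not cyclic.

Answer: No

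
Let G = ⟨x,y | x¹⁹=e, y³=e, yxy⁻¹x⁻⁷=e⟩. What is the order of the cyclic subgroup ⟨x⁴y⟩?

|⟨x⁴y⟩| equals the order of x⁴y. Compute successive powers until reaching e:
  (x⁴y)¹ = x⁴y, (x⁴y)² = x¹³y², (x⁴y)³ = e.
The smallest positive k with (x⁴y)ᵏ = e is 3, so |⟨x⁴y⟩| = 3.

Answer: 3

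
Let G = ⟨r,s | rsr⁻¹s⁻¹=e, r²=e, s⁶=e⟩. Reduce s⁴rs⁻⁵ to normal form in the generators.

Multiply left to right, reducing at each step:
  (s⁴) · r = rs⁴
  (rs⁴) · s⁻⁵ = rs⁵

Answer: rs⁵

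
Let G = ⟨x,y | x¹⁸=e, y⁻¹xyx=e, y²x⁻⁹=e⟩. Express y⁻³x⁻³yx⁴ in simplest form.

Multiply left to right, reducing at each step:
  y · x⁻³ = x³y
  (x³y) · y = x¹²
  (x¹²) · x⁴ = x¹⁶

Answer: x¹⁶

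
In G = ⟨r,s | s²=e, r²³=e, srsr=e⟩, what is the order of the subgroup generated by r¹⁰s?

|⟨r¹⁰s⟩| equals the order of r¹⁰s. Compute successive powers until reaching e:
  (r¹⁰s)¹ = r¹⁰s, (r¹⁰s)² = e.
The smallest positive k with (r¹⁰s)ᵏ = e is 2, so |⟨r¹⁰s⟩| = 2.

Answer: 2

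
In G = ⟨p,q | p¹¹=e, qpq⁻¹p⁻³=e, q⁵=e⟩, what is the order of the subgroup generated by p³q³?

|⟨p³q³⟩| equals the order of p³q³. Compute successive powers until reaching e:
  (p³q³)¹ = p³q³, (p³q³)² = p⁷q, (p³q³)³ = p⁵q⁴, (p³q³)⁴ = p⁶q², (p³q³)⁵ = e.
The smallest positive k with (p³q³)ᵏ = e is 5, so |⟨p³q³⟩| = 5.

Answer: 5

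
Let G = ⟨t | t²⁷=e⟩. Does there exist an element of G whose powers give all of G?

|G| = 27. The element t has order 27 (its powers give 27 distinct elements), so ⟨t⟩ = G and G is cyclic.

Answer: Yes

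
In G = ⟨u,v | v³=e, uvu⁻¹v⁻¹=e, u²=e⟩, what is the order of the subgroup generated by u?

|⟨u⟩| equals the order of u. Compute successive powers until reaching e:
  u¹ = u, u² = e.
The smallest positive k with uᵏ = e is 2, so |⟨u⟩| = 2.

Answer: 2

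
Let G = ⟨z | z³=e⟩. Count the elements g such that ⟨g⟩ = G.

G is cyclic of order 3. An element generates G iff its order is 3, and a cyclic group of order 3 has exactly φ(3) = 2 such elements.

Answer: 2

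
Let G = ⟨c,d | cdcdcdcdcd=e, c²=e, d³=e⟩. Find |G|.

Enumerate words in the generators, reducing via the relations: the distinct elements are
  {c, d, e, cd, dc, d², cdc, cd², dcd, d²c, cdcd, cd²c, dcdc, dcd², d²cd, cdcdc, cdcd², cd²cd, dcd²c, d²cdc, d²cd², cdcd²c, cd²cdc, cd²cd², dcdcd², dcd²cd, d²cdcd, d²cd²c, cdcd²cd, cd²cdcd, cd²cd²c, dcdcd²c, dcd²cdc, dcd²cd², d²cdcd², d²cd²cd, cdcd²cdc, cdcd²cd², cd²cdcd², dcdcd²cd, dcd²cdcd, d²cdcd²c, d²cd²cdc, cdcd²cdcd, cd²cdcd²c, dcdcd²cd², dcd²cdcd², d²cdcd²cd, d²cd²cdcd, cdcd²cdcd², cd²cdcd²cd, dcd²cdcd²c, d²cdcd²cdc, d²cdcd²cd², d²cd²cdcd², cdcd²cdcd²c, cd²cdcd²cdc, cd²cdcd²cd², dcd²cdcd²cd, cdcd²cdcd²cd}.
No further products give new elements, so |G| = 60.

Answer: 60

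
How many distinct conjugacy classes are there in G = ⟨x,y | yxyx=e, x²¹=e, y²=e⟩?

The conjugacy classes (representative and size) are:
  [e] (size 1), [x²⁰] (size 2), [x²] (size 2), [x³] (size 2), [x¹⁷] (size 2), [x⁵] (size 2), [x⁶] (size 2), [x⁷] (size 2), [x⁸] (size 2), [x⁹] (size 2), [x¹⁰] (size 2), [y] (size 21).
Class equation: 1 + 2 + 2 + 2 + 2 + 2 + 2 + 2 + 2 + 2 + 2 + 21 = 42 = |G|. So G has 12 conjugacy classes.

Answer: 12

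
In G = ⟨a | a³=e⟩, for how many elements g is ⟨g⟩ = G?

G is cyclic of order 3. An element generates G iff its order is 3, and a cyclic group of order 3 has exactly φ(3) = 2 such elements.

Answer: 2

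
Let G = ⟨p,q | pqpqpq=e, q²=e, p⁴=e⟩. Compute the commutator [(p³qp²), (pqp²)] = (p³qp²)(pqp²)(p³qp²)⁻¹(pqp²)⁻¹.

[(p³qp²), (pqp²)] = (p³qp²)·(pqp²)·(p³qp²)⁻¹·(pqp²)⁻¹.
  (p³qp²) · (pqp²) = qp³
  (qp³) · (p²qp) = p³q
  (p³q) · (p²qp³) = qp²q

Answer: qp²q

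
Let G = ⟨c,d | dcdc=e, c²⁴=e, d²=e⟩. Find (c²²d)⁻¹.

The order of (c²²d) is 2 (smallest k with (c²²d)ᵏ = e), so (c²²d)⁻¹ = (c²²d)¹ = c²²d.
Check: (c²²d) · (c²²d) → (c²²d) · c²² = d;   d · d = e, giving e as required.

Answer: c²²d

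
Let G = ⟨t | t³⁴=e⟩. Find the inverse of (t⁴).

The order of (t⁴) is 17 (smallest k with (t⁴)ᵏ = e), so (t⁴)⁻¹ = (t⁴)¹⁶ = t³⁰.
Check: (t⁴) · (t³⁰) → (t⁴) · t³⁰ = e, giving e as required.

Answer: t³⁰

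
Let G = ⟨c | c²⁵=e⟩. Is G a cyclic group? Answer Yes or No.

|G| = 25. The element c has order 25 (its powers give 25 distinct elements), so ⟨c⟩ = G and G is cyclic.

Answer: Yes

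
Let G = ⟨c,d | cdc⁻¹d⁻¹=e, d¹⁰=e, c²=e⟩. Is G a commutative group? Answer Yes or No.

Each pair of generators commutes: c·d = cd = d·c. Since the generators pairwise commute, every element of G commutes with every other, so G is abelian.

Answer: Yes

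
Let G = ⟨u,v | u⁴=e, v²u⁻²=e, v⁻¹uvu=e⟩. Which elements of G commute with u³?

⟨u³⟩ ⊆ C_G(u³) since powers of u³ commute with u³; so |C_G(u³)| ≥ |⟨u³⟩| = 4.
By orbit–stabilizer, |C_G(u³)| = |G| / |conj. class of u³| = 8 / 2 = 4.
The 4 elements commuting with u³ are {e, u, u², u³}.

Answer: {e, u, u², u³}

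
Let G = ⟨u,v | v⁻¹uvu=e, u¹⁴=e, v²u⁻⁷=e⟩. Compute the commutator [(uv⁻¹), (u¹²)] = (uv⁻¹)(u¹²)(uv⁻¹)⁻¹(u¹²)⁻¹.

[(uv⁻¹), (u¹²)] = (uv⁻¹)·(u¹²)·(uv⁻¹)⁻¹·(u¹²)⁻¹.
  (uv⁻¹) · (u¹²) = u³v⁻¹
  (u³v⁻¹) · (uv) = u²
  (u²) · (u²) = u⁴

Answer: u⁴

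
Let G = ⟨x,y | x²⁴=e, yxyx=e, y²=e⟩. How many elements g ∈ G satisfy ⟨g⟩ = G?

⟨g⟩ = G would require ord(g) = |G| = 48, but the maximum element order in G is 24 < 48. So G is not cyclic and no single element generates it: the count is 0.

Answer: 0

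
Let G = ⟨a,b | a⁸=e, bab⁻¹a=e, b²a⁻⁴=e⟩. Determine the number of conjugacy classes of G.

The conjugacy classes (representative and size) are:
  [e] (size 1), [a⁷] (size 2), [a²] (size 2), [a⁵] (size 2), [a⁴] (size 1), [a²b⁻¹] (size 4), [a³b] (size 4).
Class equation: 1 + 2 + 2 + 2 + 1 + 4 + 4 = 16 = |G|. So G has 7 conjugacy classes.

Answer: 7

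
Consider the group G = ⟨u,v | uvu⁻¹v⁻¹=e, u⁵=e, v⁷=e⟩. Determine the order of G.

Enumerate words in the generators, reducing via the relations: the distinct elements are
  {e, u, v, uv, u², u³, u⁴, v², v³, v⁴, v⁵, v⁶, uv², uv³, uv⁴, uv⁵, uv⁶, u²v, u³v, u⁴v, u²v², u²v³, u²v⁴, u²v⁵, u²v⁶, u³v², u³v³, u³v⁴, u³v⁵, u³v⁶, u⁴v², u⁴v³, u⁴v⁴, u⁴v⁵, u⁴v⁶}.
No further products give new elements, so |G| = 35.

Answer: 35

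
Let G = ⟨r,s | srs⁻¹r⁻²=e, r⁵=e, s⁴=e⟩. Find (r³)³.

Compute successive powers of (r³), reducing at each step:
  (r³)²: (r³) · r³ = r
  (r³)³: r · r³ = r⁴

Answer: r⁴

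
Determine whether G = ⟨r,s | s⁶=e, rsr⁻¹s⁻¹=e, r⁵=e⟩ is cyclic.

|G| = 30. The element rs has order 30 (its powers give 30 distinct elements), so ⟨rs⟩ = G and G is cyclic.

Answer: Yes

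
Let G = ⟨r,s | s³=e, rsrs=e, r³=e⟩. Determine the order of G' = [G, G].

G' = [G, G] is generated by all commutators. The generator-pair commutators are: [r, s] = rs²r.
The subgroup they normally generate is {e, rs, r²s², rs²r}, of order 4.
Check: |G/G'| = 12/4 = 3 is the order of the abelianisation.

Answer: 4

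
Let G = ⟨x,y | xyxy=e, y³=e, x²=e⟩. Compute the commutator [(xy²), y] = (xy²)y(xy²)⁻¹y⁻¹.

[(xy²), y] = (xy²)·y·(xy²)⁻¹·y⁻¹.
  (xy²) · y = x
  x · (xy²) = y²
  (y²) · (y²) = y

Answer: y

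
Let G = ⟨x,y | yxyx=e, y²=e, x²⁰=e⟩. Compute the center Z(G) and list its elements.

An element z ∈ Z(G) iff z commutes with every generator.
For example x¹⁰ is central: (x¹⁰)·x = x¹¹ = x·(x¹⁰); (x¹⁰)·y = x¹⁰y = y·(x¹⁰).
Whereas x ∉ Z(G) since x·y = xy ≠ x¹⁹y = y·x.
Checking each of the 40 elements this way gives Z(G) = {e, x¹⁰}, of order 2.

Answer: {e, x¹⁰}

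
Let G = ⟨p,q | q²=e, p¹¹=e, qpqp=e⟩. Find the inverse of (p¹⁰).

The order of (p¹⁰) is 11 (smallest k with (p¹⁰)ᵏ = e), so (p¹⁰)⁻¹ = (p¹⁰)¹⁰ = p.
Check: (p¹⁰) · p → (p¹⁰) · p = e, giving e as required.

Answer: p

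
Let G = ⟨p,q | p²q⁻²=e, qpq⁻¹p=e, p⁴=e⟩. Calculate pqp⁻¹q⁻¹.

[p, q] = p·q·p⁻¹·q⁻¹.
  p · q = pq
  (pq) · (p³) = q⁻¹
  (q⁻¹) · (q⁻¹) = p²

Answer: p²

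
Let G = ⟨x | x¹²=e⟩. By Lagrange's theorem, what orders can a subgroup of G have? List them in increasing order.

|G| = 12 = 2² · 3. By Lagrange's theorem the order of any subgroup divides 12; the divisors of 12 are 1, 2, 3, 4, 6, 12.

Answer: 1, 2, 3, 4, 6, 12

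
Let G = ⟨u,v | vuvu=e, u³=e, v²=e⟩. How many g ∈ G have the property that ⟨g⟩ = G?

⟨g⟩ = G would require ord(g) = |G| = 6, but the maximum element order in G is 3 < 6. So G is not cyclic and no single element generates it: the count is 0.

Answer: 0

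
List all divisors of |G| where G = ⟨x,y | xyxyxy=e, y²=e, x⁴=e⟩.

|G| = 24 = 2³ · 3. By Lagrange's theorem the order of any subgroup divides 24; the divisors of 24 are 1, 2, 3, 4, 6, 8, 12, 24.

Answer: 1, 2, 3, 4, 6, 8, 12, 24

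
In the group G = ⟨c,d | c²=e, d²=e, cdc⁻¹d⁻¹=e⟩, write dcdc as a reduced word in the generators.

Multiply left to right, reducing at each step:
  d · c = cd
  (cd) · d = c
  c · c = e

Answer: e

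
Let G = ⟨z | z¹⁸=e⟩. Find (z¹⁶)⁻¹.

The order of (z¹⁶) is 9 (smallest k with (z¹⁶)ᵏ = e), so (z¹⁶)⁻¹ = (z¹⁶)⁸ = z².
Check: (z¹⁶) · (z²) → (z¹⁶) · z² = e, giving e as required.

Answer: z²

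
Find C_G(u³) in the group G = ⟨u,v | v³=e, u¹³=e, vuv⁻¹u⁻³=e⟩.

⟨u³⟩ ⊆ C_G(u³) since powers of u³ commute with u³; so |C_G(u³)| ≥ |⟨u³⟩| = 13.
By orbit–stabilizer, |C_G(u³)| = |G| / |conj. class of u³| = 39 / 3 = 13.
The 13 elements commuting with u³ are {e, u, u², u³, u⁴, u⁵, u⁶, u⁷, u⁸, u⁹, u¹⁰, u¹¹, u¹²}.

Answer: {e, u, u², u³, u⁴, u⁵, u⁶, u⁷, u⁸, u⁹, u¹⁰, u¹¹, u¹²}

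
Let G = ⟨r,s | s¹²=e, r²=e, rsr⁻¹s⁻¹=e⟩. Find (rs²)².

Compute successive powers of (rs²), reducing at each step:
  (rs²)²: (rs²) · r = s²;   (s²) · s² = s⁴

Answer: s⁴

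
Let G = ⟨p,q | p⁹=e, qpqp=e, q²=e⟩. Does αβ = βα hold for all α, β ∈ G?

p·q = pq but q·p = p⁸q, so p·q ≠ q·p and G is not abelian.

Answer: No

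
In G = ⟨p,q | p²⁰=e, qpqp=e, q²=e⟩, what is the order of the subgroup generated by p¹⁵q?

|⟨p¹⁵q⟩| equals the order of p¹⁵q. Compute successive powers until reaching e:
  (p¹⁵q)¹ = p¹⁵q, (p¹⁵q)² = e.
The smallest positive k with (p¹⁵q)ᵏ = e is 2, so |⟨p¹⁵q⟩| = 2.

Answer: 2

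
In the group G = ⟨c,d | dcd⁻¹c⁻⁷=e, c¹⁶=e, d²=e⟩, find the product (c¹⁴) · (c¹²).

Compute (c¹⁴) · (c¹²) by multiplying left to right and reducing via the relations at each step:
  (c¹⁴) · c¹² = c¹⁰

Answer: c¹⁰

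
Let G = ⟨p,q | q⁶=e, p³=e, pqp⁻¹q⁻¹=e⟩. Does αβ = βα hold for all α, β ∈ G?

Each pair of generators commutes: p·q = pq = q·p. Since the generators pairwise commute, every element of G commutes with every other, so G is abelian.

Answer: Yes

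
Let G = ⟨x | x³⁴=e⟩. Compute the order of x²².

Compute successive powers until reaching e:
  (x²²)¹ = x²², (x²²)² = x¹⁰, (x²²)³ = x³², (x²²)⁴ = x²⁰, (x²²)⁵ = x⁸, (x²²)⁶ = x³⁰, (x²²)⁷ = x¹⁸, (x²²)⁸ = x⁶, (x²²)⁹ = x²⁸, (x²²)¹⁰ = x¹⁶, (x²²)¹¹ = x⁴, (x²²)¹² = x²⁶, (x²²)¹³ = x¹⁴, (x²²)¹⁴ = x², (x²²)¹⁵ = x²⁴, (x²²)¹⁶ = x¹², (x²²)¹⁷ = e.
The smallest positive k with (x²²)ᵏ = e is 17.

Answer: 17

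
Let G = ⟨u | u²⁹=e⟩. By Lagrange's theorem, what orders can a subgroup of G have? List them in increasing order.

|G| = 29 = 29. By Lagrange's theorem the order of any subgroup divides 29; the divisors of 29 are 1, 29.

Answer: 1, 29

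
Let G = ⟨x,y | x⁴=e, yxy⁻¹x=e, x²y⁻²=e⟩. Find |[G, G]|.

G' = [G, G] is generated by all commutators. The generator-pair commutators are: [x, y] = x².
The subgroup they normally generate is {e, x²}, of order 2.
Check: |G/G'| = 8/2 = 4 is the order of the abelianisation.

Answer: 2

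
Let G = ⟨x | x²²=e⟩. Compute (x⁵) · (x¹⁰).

Compute (x⁵) · (x¹⁰) by multiplying left to right and reducing via the relations at each step:
  (x⁵) · x¹⁰ = x¹⁵

Answer: x¹⁵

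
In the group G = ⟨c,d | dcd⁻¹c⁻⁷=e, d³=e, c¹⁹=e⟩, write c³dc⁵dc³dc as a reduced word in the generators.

Multiply left to right, reducing at each step:
  (c³) · d = c³d
  (c³d) · c⁵ = d
  d · d = d²
  (d²) · c³ = c¹⁴d²
  (c¹⁴d²) · d = c¹⁴
  (c¹⁴) · c = c¹⁵

Answer: c¹⁵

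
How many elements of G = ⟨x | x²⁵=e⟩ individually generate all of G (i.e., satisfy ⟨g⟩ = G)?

G is cyclic of order 25. An element generates G iff its order is 25, and a cyclic group of order 25 has exactly φ(25) = 20 such elements.

Answer: 20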